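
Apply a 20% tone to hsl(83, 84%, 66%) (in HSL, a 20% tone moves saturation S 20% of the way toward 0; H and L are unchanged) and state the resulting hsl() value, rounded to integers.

S moves 20% from 84 toward 0: 84 − 16.8 = 67.2 → 67.
H and L are unchanged.

hsl(83, 67%, 66%)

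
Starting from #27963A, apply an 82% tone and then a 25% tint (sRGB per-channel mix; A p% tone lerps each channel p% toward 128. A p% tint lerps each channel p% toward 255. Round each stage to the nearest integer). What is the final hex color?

#27963A is rgb(39, 150, 58).
An 82% tone moves each channel 82% toward 128:
  R: 39 + 72.98 = 111.98 → 112
  G: 150 − 18.04 = 131.96 → 132
  B: 58 + 57.4 = 115.4 → 115
After the tone: rgb(112, 132, 115) = #708473.
Lerp each channel 25% toward 255:
  R: 112 + 35.75 = 147.75 → 148
  G: 132 + 0.25×(255−132) = 132 + 30.75 = 162.75 → 163
  B: 115 + 0.25×(255−115) = 115 + 35 = 150 → 150
rgb(148, 163, 150) = #94A396.

#94A396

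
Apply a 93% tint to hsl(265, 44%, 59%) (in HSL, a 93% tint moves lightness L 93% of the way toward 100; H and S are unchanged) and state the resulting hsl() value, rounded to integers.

L moves 93% from 59 toward 100: 59 + 38.13 = 97.13 → 97.
H and S are unchanged.

hsl(265, 44%, 97%)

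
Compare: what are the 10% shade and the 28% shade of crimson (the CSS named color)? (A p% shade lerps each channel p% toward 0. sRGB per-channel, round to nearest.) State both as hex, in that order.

CSS crimson is rgb(220, 20, 60).
10% shade:
  R: 220 − 22 = 198 → 198
  G: 20 − 2 = 18 → 18
  B: 60 + 0.1×(0−60) = 60 − 6 = 54 → 54
  → #C61236
28% shade:
  R: 220 − 61.6 = 158.4 → 158
  G: 20 − 5.6 = 14.4 → 14
  B: 60 + 0.28×(0−60) = 60 − 16.8 = 43.2 → 43
  → #9E0E2B

#C61236, #9E0E2B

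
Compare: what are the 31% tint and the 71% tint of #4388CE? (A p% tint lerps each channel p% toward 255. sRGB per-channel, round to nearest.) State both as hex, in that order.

#4388CE is rgb(67, 136, 206).
31% tint:
  R: 67 + 58.28 = 125.28 → 125
  G: 136 + 0.31×(255−136) = 136 + 36.89 = 172.89 → 173
  B: 206 + 0.31×(255−206) = 206 + 15.19 = 221.19 → 221
  → #7DADDD
71% tint:
  R: 67 + 0.71×(255−67) = 67 + 133.48 = 200.48 → 200
  G: 136 + 0.71×(255−136) = 136 + 84.49 = 220.49 → 220
  B: 206 + 34.79 = 240.79 → 241
  → #C8DCF1

#7DADDD, #C8DCF1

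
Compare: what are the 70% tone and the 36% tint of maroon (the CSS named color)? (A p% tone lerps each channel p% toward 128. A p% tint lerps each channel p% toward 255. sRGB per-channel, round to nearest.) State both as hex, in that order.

#805a5a, #ae5c5c

CSS maroon is rgb(128, 0, 0).
70% tone:
  R: 128 + 0 = 128 → 128
  G: 0 + 0.7×(128−0) = 0 + 89.6 = 89.6 → 90
  B: 0 + 0.7×(128−0) = 0 + 89.6 = 89.6 → 90
  → #805a5a
36% tint:
  R: 128 + 0.36×(255−128) = 128 + 45.72 = 173.72 → 174
  G: 0 + 0.36×(255−0) = 0 + 91.8 = 91.8 → 92
  B: 0 + 0.36×(255−0) = 0 + 91.8 = 91.8 → 92
  → #ae5c5c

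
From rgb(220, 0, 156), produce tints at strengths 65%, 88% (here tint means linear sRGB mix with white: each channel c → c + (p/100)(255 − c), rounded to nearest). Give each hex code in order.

65%: (220 + 22.75 = 242.75→243, 0 + 165.75 = 165.75→166, 156 + 64.35 = 220.35→220) → #f3a6dc
88%: (220 + 30.8 = 250.8→251, 0 + 224.4 = 224.4→224, 156 + 87.12 = 243.12→243) → #fbe0f3

#f3a6dc, #fbe0f3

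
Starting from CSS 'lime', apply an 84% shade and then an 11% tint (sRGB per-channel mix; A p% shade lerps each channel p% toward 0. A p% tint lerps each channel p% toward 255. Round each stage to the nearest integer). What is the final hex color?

#1c411c

CSS lime is rgb(0, 255, 0).
An 84% shade moves each channel 84% toward 0:
  R: 0 + 0 = 0 → 0
  G: 255 − 214.2 = 40.8 → 41
  B: 0 + 0.84×(0−0) = 0 + 0 = 0 → 0
After the shade: rgb(0, 41, 0) = #002900.
An 11% tint moves each channel 11% toward 255:
  R: 0 + 28.05 = 28.05 → 28
  G: 41 + 23.54 = 64.54 → 65
  B: 0 + 0.11×(255−0) = 0 + 28.05 = 28.05 → 28
rgb(28, 65, 28) = #1c411c.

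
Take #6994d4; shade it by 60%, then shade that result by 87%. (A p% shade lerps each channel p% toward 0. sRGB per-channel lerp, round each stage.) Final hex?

#6994d4 is rgb(105, 148, 212).
Lerp each channel 60% toward 0:
  R: 105 − 63 = 42 → 42
  G: 148 + 0.6×(0−148) = 148 − 88.8 = 59.2 → 59
  B: 212 + 0.6×(0−212) = 212 − 127.2 = 84.8 → 85
After the shade: rgb(42, 59, 85) = #2a3b55.
Lerp each channel 87% toward 0:
  R: 42 + 0.87×(0−42) = 42 − 36.54 = 5.46 → 5
  G: 59 + 0.87×(0−59) = 59 − 51.33 = 7.67 → 8
  B: 85 − 73.95 = 11.05 → 11
rgb(5, 8, 11) = #05080b.

#05080b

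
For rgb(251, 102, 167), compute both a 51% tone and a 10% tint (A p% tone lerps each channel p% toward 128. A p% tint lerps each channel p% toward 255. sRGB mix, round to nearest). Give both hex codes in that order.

#BC7393, #FB75B0

51% tone:
  R: 251 − 62.73 = 188.27 → 188
  G: 102 + 0.51×(128−102) = 102 + 13.26 = 115.26 → 115
  B: 167 + 0.51×(128−167) = 167 − 19.89 = 147.11 → 147
  → #BC7393
10% tint:
  R: 251 + 0.1×(255−251) = 251 + 0.4 = 251.4 → 251
  G: 102 + 15.3 = 117.3 → 117
  B: 167 + 0.1×(255−167) = 167 + 8.8 = 175.8 → 176
  → #FB75B0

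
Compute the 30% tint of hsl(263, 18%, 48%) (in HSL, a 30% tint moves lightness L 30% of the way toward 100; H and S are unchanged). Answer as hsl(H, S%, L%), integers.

L moves 30% from 48 toward 100: 48 + 15.6 = 63.6 → 64.
H and S are unchanged.

hsl(263, 18%, 64%)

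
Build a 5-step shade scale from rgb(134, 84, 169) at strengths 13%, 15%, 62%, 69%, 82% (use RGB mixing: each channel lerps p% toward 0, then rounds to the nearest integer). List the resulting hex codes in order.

#754993, #724790, #332040, #2A1A34, #180F1E

13%: (134 − 17.42 = 116.58→117, 84 − 10.92 = 73.08→73, 169 − 21.97 = 147.03→147) → #754993
15%: (134 − 20.1 = 113.9→114, 84 − 12.6 = 71.4→71, 169 − 25.35 = 143.65→144) → #724790
62%: (134 − 83.08 = 50.92→51, 84 − 52.08 = 31.92→32, 169 − 104.78 = 64.22→64) → #332040
69%: (134 − 92.46 = 41.54→42, 84 − 57.96 = 26.04→26, 169 − 116.61 = 52.39→52) → #2A1A34
82%: (134 − 109.88 = 24.12→24, 84 − 68.88 = 15.12→15, 169 − 138.58 = 30.42→30) → #180F1E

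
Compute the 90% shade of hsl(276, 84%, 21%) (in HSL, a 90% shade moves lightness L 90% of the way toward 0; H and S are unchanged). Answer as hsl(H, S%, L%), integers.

hsl(276, 84%, 2%)

L moves 90% from 21 toward 0: 21 − 18.9 = 2.1 → 2.
H and S are unchanged.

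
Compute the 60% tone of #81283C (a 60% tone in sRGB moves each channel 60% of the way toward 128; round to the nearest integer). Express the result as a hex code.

#805D65

#81283C is rgb(129, 40, 60).
Per channel, c → c + 0.6(128 − c):
  R: 129 + 0.6×(128−129) = 129 − 0.6 = 128.4 → 128
  G: 40 + 52.8 = 92.8 → 93
  B: 60 + 0.6×(128−60) = 60 + 40.8 = 100.8 → 101
rgb(128, 93, 101) = #805D65.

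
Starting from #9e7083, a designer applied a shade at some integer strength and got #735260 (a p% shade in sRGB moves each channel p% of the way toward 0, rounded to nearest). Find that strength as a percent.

27%

#9e7083 is rgb(158, 112, 131); #735260 is rgb(115, 82, 96).
On the R channel (widest range): 115 ≈ 158 + (p/100)(0 − 158), so p ≈ 100×(115 − 158)/(0 − 158) = -4300/-158 = 27.22.
p = 27 reproduces all three channels after rounding.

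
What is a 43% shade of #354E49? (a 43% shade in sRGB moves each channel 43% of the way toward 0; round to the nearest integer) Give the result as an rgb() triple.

#354E49 is rgb(53, 78, 73).
A 43% shade moves each channel 43% toward 0:
  R: 53 + 0.43×(0−53) = 53 − 22.79 = 30.21 → 30
  G: 78 + 0.43×(0−78) = 78 − 33.54 = 44.46 → 44
  B: 73 + 0.43×(0−73) = 73 − 31.39 = 41.61 → 42

rgb(30, 44, 42)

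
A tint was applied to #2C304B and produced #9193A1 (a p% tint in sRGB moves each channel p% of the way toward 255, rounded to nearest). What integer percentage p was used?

48%

#2C304B is rgb(44, 48, 75); #9193A1 is rgb(145, 147, 161).
On the R channel (widest range): 145 ≈ 44 + (p/100)(255 − 44), so p ≈ 100×(145 − 44)/(255 − 44) = 10100/211 = 47.87.
p = 48 reproduces all three channels after rounding.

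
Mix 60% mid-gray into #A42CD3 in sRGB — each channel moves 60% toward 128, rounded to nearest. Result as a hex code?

#A42CD3 is rgb(164, 44, 211).
A 60% tone moves each channel 60% toward 128:
  R: 164 − 21.6 = 142.4 → 142
  G: 44 + 0.6×(128−44) = 44 + 50.4 = 94.4 → 94
  B: 211 + 0.6×(128−211) = 211 − 49.8 = 161.2 → 161
rgb(142, 94, 161) = #8E5EA1.

#8E5EA1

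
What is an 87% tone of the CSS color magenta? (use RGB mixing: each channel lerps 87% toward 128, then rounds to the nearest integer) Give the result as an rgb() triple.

rgb(145, 111, 145)

CSS magenta is rgb(255, 0, 255).
An 87% tone moves each channel 87% toward 128:
  R: 255 + 0.87×(128−255) = 255 − 110.49 = 144.51 → 145
  G: 0 + 0.87×(128−0) = 0 + 111.36 = 111.36 → 111
  B: 255 − 110.49 = 144.51 → 145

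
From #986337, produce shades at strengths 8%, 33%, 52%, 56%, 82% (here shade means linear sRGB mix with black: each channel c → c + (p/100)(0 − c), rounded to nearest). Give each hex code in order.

#8c5b33, #664225, #49301a, #432c18, #1b120a

#986337 is rgb(152, 99, 55).
8%: (152 − 12.16 = 139.84→140, 99 − 7.92 = 91.08→91, 55 − 4.4 = 50.6→51) → #8c5b33
33%: (152 − 50.16 = 101.84→102, 99 − 32.67 = 66.33→66, 55 − 18.15 = 36.85→37) → #664225
52%: (152 − 79.04 = 72.96→73, 99 − 51.48 = 47.52→48, 55 − 28.6 = 26.4→26) → #49301a
56%: (152 − 85.12 = 66.88→67, 99 − 55.44 = 43.56→44, 55 − 30.8 = 24.2→24) → #432c18
82%: (152 − 124.64 = 27.36→27, 99 − 81.18 = 17.82→18, 55 − 45.1 = 9.9→10) → #1b120a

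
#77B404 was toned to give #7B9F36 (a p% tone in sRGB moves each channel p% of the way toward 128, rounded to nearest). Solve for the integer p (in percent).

#77B404 is rgb(119, 180, 4); #7B9F36 is rgb(123, 159, 54).
On the B channel (widest range): 54 ≈ 4 + (p/100)(128 − 4), so p ≈ 100×(54 − 4)/(128 − 4) = 5000/124 = 40.32.
p = 40 reproduces all three channels after rounding.

40%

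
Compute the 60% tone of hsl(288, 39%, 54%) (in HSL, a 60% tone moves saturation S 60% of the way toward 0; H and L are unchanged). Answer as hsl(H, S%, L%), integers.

S moves 60% from 39 toward 0: 39 − 23.4 = 15.6 → 16.
H and L are unchanged.

hsl(288, 16%, 54%)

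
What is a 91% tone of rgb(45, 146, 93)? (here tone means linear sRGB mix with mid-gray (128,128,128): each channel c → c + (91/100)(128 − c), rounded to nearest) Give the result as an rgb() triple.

rgb(121, 130, 125)

Per channel, c → c + 0.91(128 − c):
  R: 45 + 75.53 = 120.53 → 121
  G: 146 + 0.91×(128−146) = 146 − 16.38 = 129.62 → 130
  B: 93 + 0.91×(128−93) = 93 + 31.85 = 124.85 → 125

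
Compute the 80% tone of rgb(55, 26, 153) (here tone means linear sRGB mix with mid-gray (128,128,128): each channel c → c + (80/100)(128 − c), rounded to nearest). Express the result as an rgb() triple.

rgb(113, 108, 133)

Lerp each channel 80% toward 128:
  R: 55 + 58.4 = 113.4 → 113
  G: 26 + 0.8×(128−26) = 26 + 81.6 = 107.6 → 108
  B: 153 + 0.8×(128−153) = 153 − 20 = 133 → 133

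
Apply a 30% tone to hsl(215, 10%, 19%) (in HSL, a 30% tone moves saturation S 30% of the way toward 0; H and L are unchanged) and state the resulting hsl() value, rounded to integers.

S moves 30% from 10 toward 0: 10 − 3 = 7 → 7.
H and L are unchanged.

hsl(215, 7%, 19%)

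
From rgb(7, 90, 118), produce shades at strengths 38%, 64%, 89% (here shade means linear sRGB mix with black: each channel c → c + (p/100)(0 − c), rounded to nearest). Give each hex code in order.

38%: (7 − 2.66 = 4.34→4, 90 − 34.2 = 55.8→56, 118 − 44.84 = 73.16→73) → #043849
64%: (7 − 4.48 = 2.52→3, 90 − 57.6 = 32.4→32, 118 − 75.52 = 42.48→42) → #03202A
89%: (7 − 6.23 = 0.77→1, 90 − 80.1 = 9.9→10, 118 − 105.02 = 12.98→13) → #010A0D

#043849, #03202A, #010A0D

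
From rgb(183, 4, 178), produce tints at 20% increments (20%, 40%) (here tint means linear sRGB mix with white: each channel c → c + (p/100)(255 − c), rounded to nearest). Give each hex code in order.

20%: (183 + 14.4 = 197.4→197, 4 + 50.2 = 54.2→54, 178 + 15.4 = 193.4→193) → #C536C1
40%: (183 + 28.8 = 211.8→212, 4 + 100.4 = 104.4→104, 178 + 30.8 = 208.8→209) → #D468D1

#C536C1, #D468D1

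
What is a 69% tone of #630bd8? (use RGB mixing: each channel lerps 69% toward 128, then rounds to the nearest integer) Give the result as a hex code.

#630bd8 is rgb(99, 11, 216).
A 69% tone moves each channel 69% toward 128:
  R: 99 + 0.69×(128−99) = 99 + 20.01 = 119.01 → 119
  G: 11 + 80.73 = 91.73 → 92
  B: 216 − 60.72 = 155.28 → 155
rgb(119, 92, 155) = #775c9b.

#775c9b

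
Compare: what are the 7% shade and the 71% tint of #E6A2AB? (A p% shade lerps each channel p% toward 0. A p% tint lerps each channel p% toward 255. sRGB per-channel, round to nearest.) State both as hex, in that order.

#E6A2AB is rgb(230, 162, 171).
7% shade:
  R: 230 + 0.07×(0−230) = 230 − 16.1 = 213.9 → 214
  G: 162 + 0.07×(0−162) = 162 − 11.34 = 150.66 → 151
  B: 171 − 11.97 = 159.03 → 159
  → #D6979F
71% tint:
  R: 230 + 0.71×(255−230) = 230 + 17.75 = 247.75 → 248
  G: 162 + 0.71×(255−162) = 162 + 66.03 = 228.03 → 228
  B: 171 + 0.71×(255−171) = 171 + 59.64 = 230.64 → 231
  → #F8E4E7

#D6979F, #F8E4E7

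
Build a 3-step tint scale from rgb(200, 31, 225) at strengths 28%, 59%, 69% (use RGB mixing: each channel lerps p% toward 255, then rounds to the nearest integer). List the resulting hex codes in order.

28%: (200 + 15.4 = 215.4→215, 31 + 62.72 = 93.72→94, 225 + 8.4 = 233.4→233) → #D75EE9
59%: (200 + 32.45 = 232.45→232, 31 + 132.16 = 163.16→163, 225 + 17.7 = 242.7→243) → #E8A3F3
69%: (200 + 37.95 = 237.95→238, 31 + 154.56 = 185.56→186, 225 + 20.7 = 245.7→246) → #EEBAF6

#D75EE9, #E8A3F3, #EEBAF6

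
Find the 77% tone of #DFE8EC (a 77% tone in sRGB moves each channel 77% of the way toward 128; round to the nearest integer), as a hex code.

#969899

#DFE8EC is rgb(223, 232, 236).
Lerp each channel 77% toward 128:
  R: 223 + 0.77×(128−223) = 223 − 73.15 = 149.85 → 150
  G: 232 − 80.08 = 151.92 → 152
  B: 236 − 83.16 = 152.84 → 153
rgb(150, 152, 153) = #969899.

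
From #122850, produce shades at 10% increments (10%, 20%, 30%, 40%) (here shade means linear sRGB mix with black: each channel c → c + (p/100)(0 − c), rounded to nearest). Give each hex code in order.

#122850 is rgb(18, 40, 80).
10%: (18 − 1.8 = 16.2→16, 40 − 4 = 36→36, 80 − 8 = 72→72) → #102448
20%: (18 − 3.6 = 14.4→14, 40 − 8 = 32→32, 80 − 16 = 64→64) → #0E2040
30%: (18 − 5.4 = 12.6→13, 40 − 12 = 28→28, 80 − 24 = 56→56) → #0D1C38
40%: (18 − 7.2 = 10.8→11, 40 − 16 = 24→24, 80 − 32 = 48→48) → #0B1830

#102448, #0E2040, #0D1C38, #0B1830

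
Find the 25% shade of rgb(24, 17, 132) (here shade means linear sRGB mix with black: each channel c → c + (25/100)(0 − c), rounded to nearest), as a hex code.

A 25% shade moves each channel 25% toward 0:
  R: 24 − 6 = 18 → 18
  G: 17 + 0.25×(0−17) = 17 − 4.25 = 12.75 → 13
  B: 132 − 33 = 99 → 99
rgb(18, 13, 99) = #120D63.

#120D63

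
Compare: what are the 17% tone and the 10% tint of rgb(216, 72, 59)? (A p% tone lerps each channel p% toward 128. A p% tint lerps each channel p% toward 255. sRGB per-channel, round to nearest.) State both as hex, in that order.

17% tone:
  R: 216 − 14.96 = 201.04 → 201
  G: 72 + 0.17×(128−72) = 72 + 9.52 = 81.52 → 82
  B: 59 + 0.17×(128−59) = 59 + 11.73 = 70.73 → 71
  → #C95247
10% tint:
  R: 216 + 0.1×(255−216) = 216 + 3.9 = 219.9 → 220
  G: 72 + 0.1×(255−72) = 72 + 18.3 = 90.3 → 90
  B: 59 + 0.1×(255−59) = 59 + 19.6 = 78.6 → 79
  → #DC5A4F

#C95247, #DC5A4F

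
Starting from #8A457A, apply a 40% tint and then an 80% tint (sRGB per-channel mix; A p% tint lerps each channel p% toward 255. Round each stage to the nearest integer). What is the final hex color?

#8A457A is rgb(138, 69, 122).
A 40% tint moves each channel 40% toward 255:
  R: 138 + 46.8 = 184.8 → 185
  G: 69 + 0.4×(255−69) = 69 + 74.4 = 143.4 → 143
  B: 122 + 0.4×(255−122) = 122 + 53.2 = 175.2 → 175
After the tint: rgb(185, 143, 175) = #B98FAF.
Lerp each channel 80% toward 255:
  R: 185 + 56 = 241 → 241
  G: 143 + 0.8×(255−143) = 143 + 89.6 = 232.6 → 233
  B: 175 + 64 = 239 → 239
rgb(241, 233, 239) = #F1E9EF.

#F1E9EF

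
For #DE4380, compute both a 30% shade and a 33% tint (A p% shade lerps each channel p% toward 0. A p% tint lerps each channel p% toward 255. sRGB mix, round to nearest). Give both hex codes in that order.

#DE4380 is rgb(222, 67, 128).
30% shade:
  R: 222 − 66.6 = 155.4 → 155
  G: 67 + 0.3×(0−67) = 67 − 20.1 = 46.9 → 47
  B: 128 + 0.3×(0−128) = 128 − 38.4 = 89.6 → 90
  → #9B2F5A
33% tint:
  R: 222 + 0.33×(255−222) = 222 + 10.89 = 232.89 → 233
  G: 67 + 62.04 = 129.04 → 129
  B: 128 + 41.91 = 169.91 → 170
  → #E981AA

#9B2F5A, #E981AA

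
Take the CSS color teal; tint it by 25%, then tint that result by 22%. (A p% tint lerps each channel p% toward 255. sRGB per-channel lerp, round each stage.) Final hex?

CSS teal is rgb(0, 128, 128).
Per channel, c → c + 0.25(255 − c):
  R: 0 + 63.75 = 63.75 → 64
  G: 128 + 0.25×(255−128) = 128 + 31.75 = 159.75 → 160
  B: 128 + 31.75 = 159.75 → 160
After the tint: rgb(64, 160, 160) = #40A0A0.
A 22% tint moves each channel 22% toward 255:
  R: 64 + 42.02 = 106.02 → 106
  G: 160 + 0.22×(255−160) = 160 + 20.9 = 180.9 → 181
  B: 160 + 0.22×(255−160) = 160 + 20.9 = 180.9 → 181
rgb(106, 181, 181) = #6AB5B5.

#6AB5B5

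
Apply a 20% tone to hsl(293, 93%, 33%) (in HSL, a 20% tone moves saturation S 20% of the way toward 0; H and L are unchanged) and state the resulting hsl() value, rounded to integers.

S moves 20% from 93 toward 0: 93 − 18.6 = 74.4 → 74.
H and L are unchanged.

hsl(293, 74%, 33%)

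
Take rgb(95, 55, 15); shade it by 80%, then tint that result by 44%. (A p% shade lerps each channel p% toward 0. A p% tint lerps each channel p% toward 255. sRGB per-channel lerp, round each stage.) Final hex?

Per channel, c → c + 0.8(0 − c):
  R: 95 − 76 = 19 → 19
  G: 55 + 0.8×(0−55) = 55 − 44 = 11 → 11
  B: 15 + 0.8×(0−15) = 15 − 12 = 3 → 3
After the shade: rgb(19, 11, 3) = #130B03.
Lerp each channel 44% toward 255:
  R: 19 + 103.84 = 122.84 → 123
  G: 11 + 107.36 = 118.36 → 118
  B: 3 + 0.44×(255−3) = 3 + 110.88 = 113.88 → 114
rgb(123, 118, 114) = #7B7672.

#7B7672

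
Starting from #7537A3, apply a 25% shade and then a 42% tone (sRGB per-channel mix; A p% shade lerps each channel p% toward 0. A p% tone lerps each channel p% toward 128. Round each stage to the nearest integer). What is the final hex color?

#7537A3 is rgb(117, 55, 163).
A 25% shade moves each channel 25% toward 0:
  R: 117 + 0.25×(0−117) = 117 − 29.25 = 87.75 → 88
  G: 55 + 0.25×(0−55) = 55 − 13.75 = 41.25 → 41
  B: 163 − 40.75 = 122.25 → 122
After the shade: rgb(88, 41, 122) = #58297A.
Per channel, c → c + 0.42(128 − c):
  R: 88 + 16.8 = 104.8 → 105
  G: 41 + 0.42×(128−41) = 41 + 36.54 = 77.54 → 78
  B: 122 + 2.52 = 124.52 → 125
rgb(105, 78, 125) = #694E7D.

#694E7D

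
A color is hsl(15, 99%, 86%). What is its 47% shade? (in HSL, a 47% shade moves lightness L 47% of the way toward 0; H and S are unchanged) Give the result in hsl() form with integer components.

L moves 47% from 86 toward 0: 86 − 40.42 = 45.58 → 46.
H and S are unchanged.

hsl(15, 99%, 46%)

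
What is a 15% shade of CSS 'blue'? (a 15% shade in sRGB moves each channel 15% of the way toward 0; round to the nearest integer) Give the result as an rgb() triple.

rgb(0, 0, 217)

CSS blue is rgb(0, 0, 255).
Per channel, c → c + 0.15(0 − c):
  R: 0 + 0.15×(0−0) = 0 + 0 = 0 → 0
  G: 0 + 0 = 0 → 0
  B: 255 + 0.15×(0−255) = 255 − 38.25 = 216.75 → 217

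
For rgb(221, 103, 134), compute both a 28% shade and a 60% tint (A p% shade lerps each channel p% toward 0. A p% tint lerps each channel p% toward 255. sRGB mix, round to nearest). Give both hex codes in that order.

#9f4a60, #f1c2cf

28% shade:
  R: 221 + 0.28×(0−221) = 221 − 61.88 = 159.12 → 159
  G: 103 + 0.28×(0−103) = 103 − 28.84 = 74.16 → 74
  B: 134 + 0.28×(0−134) = 134 − 37.52 = 96.48 → 96
  → #9f4a60
60% tint:
  R: 221 + 20.4 = 241.4 → 241
  G: 103 + 91.2 = 194.2 → 194
  B: 134 + 0.6×(255−134) = 134 + 72.6 = 206.6 → 207
  → #f1c2cf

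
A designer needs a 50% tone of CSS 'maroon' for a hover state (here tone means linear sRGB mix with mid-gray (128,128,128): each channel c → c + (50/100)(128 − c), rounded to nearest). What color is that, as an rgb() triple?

rgb(128, 64, 64)

CSS maroon is rgb(128, 0, 0).
Lerp each channel 50% toward 128:
  R: 128 + 0 = 128 → 128
  G: 0 + 0.5×(128−0) = 0 + 64 = 64 → 64
  B: 0 + 64 = 64 → 64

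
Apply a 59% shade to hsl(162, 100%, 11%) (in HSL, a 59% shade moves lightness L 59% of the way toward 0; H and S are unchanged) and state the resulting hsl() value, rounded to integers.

hsl(162, 100%, 5%)

L moves 59% from 11 toward 0: 11 − 6.49 = 4.51 → 5.
H and S are unchanged.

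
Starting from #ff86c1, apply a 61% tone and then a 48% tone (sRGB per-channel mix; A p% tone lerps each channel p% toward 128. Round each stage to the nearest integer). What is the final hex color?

#ff86c1 is rgb(255, 134, 193).
Per channel, c → c + 0.61(128 − c):
  R: 255 − 77.47 = 177.53 → 178
  G: 134 + 0.61×(128−134) = 134 − 3.66 = 130.34 → 130
  B: 193 − 39.65 = 153.35 → 153
After the tone: rgb(178, 130, 153) = #b28299.
A 48% tone moves each channel 48% toward 128:
  R: 178 + 0.48×(128−178) = 178 − 24 = 154 → 154
  G: 130 − 0.96 = 129.04 → 129
  B: 153 + 0.48×(128−153) = 153 − 12 = 141 → 141
rgb(154, 129, 141) = #9a818d.

#9a818d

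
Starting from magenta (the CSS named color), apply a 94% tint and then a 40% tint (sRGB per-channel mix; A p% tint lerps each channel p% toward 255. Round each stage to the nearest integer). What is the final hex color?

#FFF6FF

CSS magenta is rgb(255, 0, 255).
Lerp each channel 94% toward 255:
  R: 255 + 0.94×(255−255) = 255 + 0 = 255 → 255
  G: 0 + 239.7 = 239.7 → 240
  B: 255 + 0 = 255 → 255
After the tint: rgb(255, 240, 255) = #FFF0FF.
A 40% tint moves each channel 40% toward 255:
  R: 255 + 0 = 255 → 255
  G: 240 + 0.4×(255−240) = 240 + 6 = 246 → 246
  B: 255 + 0.4×(255−255) = 255 + 0 = 255 → 255
rgb(255, 246, 255) = #FFF6FF.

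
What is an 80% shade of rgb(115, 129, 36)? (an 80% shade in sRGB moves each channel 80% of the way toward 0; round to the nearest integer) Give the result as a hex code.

Per channel, c → c + 0.8(0 − c):
  R: 115 + 0.8×(0−115) = 115 − 92 = 23 → 23
  G: 129 + 0.8×(0−129) = 129 − 103.2 = 25.8 → 26
  B: 36 + 0.8×(0−36) = 36 − 28.8 = 7.2 → 7
rgb(23, 26, 7) = #171A07.

#171A07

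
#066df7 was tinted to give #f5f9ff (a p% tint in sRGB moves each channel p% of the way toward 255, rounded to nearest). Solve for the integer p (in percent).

96%

#066df7 is rgb(6, 109, 247); #f5f9ff is rgb(245, 249, 255).
On the R channel (widest range): 245 ≈ 6 + (p/100)(255 − 6), so p ≈ 100×(245 − 6)/(255 − 6) = 23900/249 = 95.98.
p = 96 reproduces all three channels after rounding.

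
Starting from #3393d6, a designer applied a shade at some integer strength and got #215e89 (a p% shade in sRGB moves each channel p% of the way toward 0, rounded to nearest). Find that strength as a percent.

#3393d6 is rgb(51, 147, 214); #215e89 is rgb(33, 94, 137).
On the B channel (widest range): 137 ≈ 214 + (p/100)(0 − 214), so p ≈ 100×(137 − 214)/(0 − 214) = -7700/-214 = 35.98.
p = 36 reproduces all three channels after rounding.

36%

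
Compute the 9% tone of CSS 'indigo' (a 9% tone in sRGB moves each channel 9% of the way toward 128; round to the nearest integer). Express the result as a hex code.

#500C82

CSS indigo is rgb(75, 0, 130).
Lerp each channel 9% toward 128:
  R: 75 + 0.09×(128−75) = 75 + 4.77 = 79.77 → 80
  G: 0 + 0.09×(128−0) = 0 + 11.52 = 11.52 → 12
  B: 130 + 0.09×(128−130) = 130 − 0.18 = 129.82 → 130
rgb(80, 12, 130) = #500C82.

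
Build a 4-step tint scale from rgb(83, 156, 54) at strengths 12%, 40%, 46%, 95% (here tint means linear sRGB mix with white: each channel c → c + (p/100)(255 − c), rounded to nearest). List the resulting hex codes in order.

#68A84E, #98C486, #A2CA92, #F6FAF5

12%: (83 + 20.64 = 103.64→104, 156 + 11.88 = 167.88→168, 54 + 24.12 = 78.12→78) → #68A84E
40%: (83 + 68.8 = 151.8→152, 156 + 39.6 = 195.6→196, 54 + 80.4 = 134.4→134) → #98C486
46%: (83 + 79.12 = 162.12→162, 156 + 45.54 = 201.54→202, 54 + 92.46 = 146.46→146) → #A2CA92
95%: (83 + 163.4 = 246.4→246, 156 + 94.05 = 250.05→250, 54 + 190.95 = 244.95→245) → #F6FAF5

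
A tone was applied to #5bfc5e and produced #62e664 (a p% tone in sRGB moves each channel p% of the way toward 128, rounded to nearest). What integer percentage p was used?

#5bfc5e is rgb(91, 252, 94); #62e664 is rgb(98, 230, 100).
On the G channel (widest range): 230 ≈ 252 + (p/100)(128 − 252), so p ≈ 100×(230 − 252)/(128 − 252) = -2200/-124 = 17.74.
p = 18 reproduces all three channels after rounding.

18%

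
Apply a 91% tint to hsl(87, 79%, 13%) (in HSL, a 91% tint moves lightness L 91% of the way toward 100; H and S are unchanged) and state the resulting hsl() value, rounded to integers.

hsl(87, 79%, 92%)

L moves 91% from 13 toward 100: 13 + 79.17 = 92.17 → 92.
H and S are unchanged.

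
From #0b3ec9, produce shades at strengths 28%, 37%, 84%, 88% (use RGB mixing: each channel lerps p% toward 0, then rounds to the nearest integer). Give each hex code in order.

#0b3ec9 is rgb(11, 62, 201).
28%: (11 − 3.08 = 7.92→8, 62 − 17.36 = 44.64→45, 201 − 56.28 = 144.72→145) → #082d91
37%: (11 − 4.07 = 6.93→7, 62 − 22.94 = 39.06→39, 201 − 74.37 = 126.63→127) → #07277f
84%: (11 − 9.24 = 1.76→2, 62 − 52.08 = 9.92→10, 201 − 168.84 = 32.16→32) → #020a20
88%: (11 − 9.68 = 1.32→1, 62 − 54.56 = 7.44→7, 201 − 176.88 = 24.12→24) → #010718

#082d91, #07277f, #020a20, #010718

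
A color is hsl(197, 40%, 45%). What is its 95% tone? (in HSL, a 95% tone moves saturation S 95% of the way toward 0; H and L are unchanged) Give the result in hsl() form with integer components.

S moves 95% from 40 toward 0: 40 − 38 = 2 → 2.
H and L are unchanged.

hsl(197, 2%, 45%)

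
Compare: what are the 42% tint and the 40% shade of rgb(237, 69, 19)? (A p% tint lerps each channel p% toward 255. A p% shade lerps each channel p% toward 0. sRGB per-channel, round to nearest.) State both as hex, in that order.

42% tint:
  R: 237 + 0.42×(255−237) = 237 + 7.56 = 244.56 → 245
  G: 69 + 0.42×(255−69) = 69 + 78.12 = 147.12 → 147
  B: 19 + 0.42×(255−19) = 19 + 99.12 = 118.12 → 118
  → #f59376
40% shade:
  R: 237 − 94.8 = 142.2 → 142
  G: 69 − 27.6 = 41.4 → 41
  B: 19 − 7.6 = 11.4 → 11
  → #8e290b

#f59376, #8e290b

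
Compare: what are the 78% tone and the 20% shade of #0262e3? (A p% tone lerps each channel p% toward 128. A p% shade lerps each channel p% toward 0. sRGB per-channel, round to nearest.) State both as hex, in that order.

#0262e3 is rgb(2, 98, 227).
78% tone:
  R: 2 + 0.78×(128−2) = 2 + 98.28 = 100.28 → 100
  G: 98 + 0.78×(128−98) = 98 + 23.4 = 121.4 → 121
  B: 227 + 0.78×(128−227) = 227 − 77.22 = 149.78 → 150
  → #647996
20% shade:
  R: 2 + 0.2×(0−2) = 2 − 0.4 = 1.6 → 2
  G: 98 + 0.2×(0−98) = 98 − 19.6 = 78.4 → 78
  B: 227 + 0.2×(0−227) = 227 − 45.4 = 181.6 → 182
  → #024eb6

#647996, #024eb6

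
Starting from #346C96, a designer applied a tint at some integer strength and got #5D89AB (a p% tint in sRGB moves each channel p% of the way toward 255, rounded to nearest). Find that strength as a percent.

#346C96 is rgb(52, 108, 150); #5D89AB is rgb(93, 137, 171).
On the R channel (widest range): 93 ≈ 52 + (p/100)(255 − 52), so p ≈ 100×(93 − 52)/(255 − 52) = 4100/203 = 20.20.
p = 20 reproduces all three channels after rounding.

20%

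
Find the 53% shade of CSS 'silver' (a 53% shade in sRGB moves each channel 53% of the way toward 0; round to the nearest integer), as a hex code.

#5a5a5a

CSS silver is rgb(192, 192, 192).
A 53% shade moves each channel 53% toward 0:
  R: 192 − 101.76 = 90.24 → 90
  G: 192 + 0.53×(0−192) = 192 − 101.76 = 90.24 → 90
  B: 192 + 0.53×(0−192) = 192 − 101.76 = 90.24 → 90
rgb(90, 90, 90) = #5a5a5a.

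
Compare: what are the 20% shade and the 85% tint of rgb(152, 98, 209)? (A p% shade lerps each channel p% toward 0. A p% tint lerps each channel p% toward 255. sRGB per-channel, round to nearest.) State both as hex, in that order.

20% shade:
  R: 152 + 0.2×(0−152) = 152 − 30.4 = 121.6 → 122
  G: 98 + 0.2×(0−98) = 98 − 19.6 = 78.4 → 78
  B: 209 + 0.2×(0−209) = 209 − 41.8 = 167.2 → 167
  → #7A4EA7
85% tint:
  R: 152 + 0.85×(255−152) = 152 + 87.55 = 239.55 → 240
  G: 98 + 0.85×(255−98) = 98 + 133.45 = 231.45 → 231
  B: 209 + 0.85×(255−209) = 209 + 39.1 = 248.1 → 248
  → #F0E7F8

#7A4EA7, #F0E7F8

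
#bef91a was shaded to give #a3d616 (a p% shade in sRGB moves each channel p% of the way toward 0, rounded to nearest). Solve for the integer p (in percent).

#bef91a is rgb(190, 249, 26); #a3d616 is rgb(163, 214, 22).
On the G channel (widest range): 214 ≈ 249 + (p/100)(0 − 249), so p ≈ 100×(214 − 249)/(0 − 249) = -3500/-249 = 14.06.
p = 14 reproduces all three channels after rounding.

14%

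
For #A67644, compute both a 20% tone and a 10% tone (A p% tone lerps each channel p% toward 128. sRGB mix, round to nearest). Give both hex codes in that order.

#A67644 is rgb(166, 118, 68).
20% tone:
  R: 166 − 7.6 = 158.4 → 158
  G: 118 + 0.2×(128−118) = 118 + 2 = 120 → 120
  B: 68 + 0.2×(128−68) = 68 + 12 = 80 → 80
  → #9E7850
10% tone:
  R: 166 + 0.1×(128−166) = 166 − 3.8 = 162.2 → 162
  G: 118 + 0.1×(128−118) = 118 + 1 = 119 → 119
  B: 68 + 6 = 74 → 74
  → #A2774A

#9E7850, #A2774A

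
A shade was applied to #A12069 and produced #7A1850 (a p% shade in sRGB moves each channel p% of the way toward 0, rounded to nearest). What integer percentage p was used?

24%

#A12069 is rgb(161, 32, 105); #7A1850 is rgb(122, 24, 80).
On the R channel (widest range): 122 ≈ 161 + (p/100)(0 − 161), so p ≈ 100×(122 − 161)/(0 − 161) = -3900/-161 = 24.22.
p = 24 reproduces all three channels after rounding.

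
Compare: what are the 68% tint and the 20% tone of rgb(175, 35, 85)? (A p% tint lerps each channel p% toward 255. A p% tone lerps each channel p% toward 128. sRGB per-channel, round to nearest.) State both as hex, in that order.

#e5b9c9, #a6365e

68% tint:
  R: 175 + 0.68×(255−175) = 175 + 54.4 = 229.4 → 229
  G: 35 + 0.68×(255−35) = 35 + 149.6 = 184.6 → 185
  B: 85 + 115.6 = 200.6 → 201
  → #e5b9c9
20% tone:
  R: 175 − 9.4 = 165.6 → 166
  G: 35 + 18.6 = 53.6 → 54
  B: 85 + 8.6 = 93.6 → 94
  → #a6365e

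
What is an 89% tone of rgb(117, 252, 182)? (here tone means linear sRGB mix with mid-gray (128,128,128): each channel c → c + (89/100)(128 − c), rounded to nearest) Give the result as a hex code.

#7f8e86

An 89% tone moves each channel 89% toward 128:
  R: 117 + 0.89×(128−117) = 117 + 9.79 = 126.79 → 127
  G: 252 + 0.89×(128−252) = 252 − 110.36 = 141.64 → 142
  B: 182 + 0.89×(128−182) = 182 − 48.06 = 133.94 → 134
rgb(127, 142, 134) = #7f8e86.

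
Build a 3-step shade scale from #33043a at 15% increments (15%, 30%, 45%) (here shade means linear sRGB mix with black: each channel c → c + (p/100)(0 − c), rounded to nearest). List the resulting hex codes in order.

#2b0331, #240329, #1c0220

#33043a is rgb(51, 4, 58).
15%: (51 − 7.65 = 43.35→43, 4 − 0.6 = 3.4→3, 58 − 8.7 = 49.3→49) → #2b0331
30%: (51 − 15.3 = 35.7→36, 4 − 1.2 = 2.8→3, 58 − 17.4 = 40.6→41) → #240329
45%: (51 − 22.95 = 28.05→28, 4 − 1.8 = 2.2→2, 58 − 26.1 = 31.9→32) → #1c0220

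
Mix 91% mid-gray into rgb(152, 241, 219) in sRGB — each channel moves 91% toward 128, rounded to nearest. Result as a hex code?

#828A88

Per channel, c → c + 0.91(128 − c):
  R: 152 + 0.91×(128−152) = 152 − 21.84 = 130.16 → 130
  G: 241 + 0.91×(128−241) = 241 − 102.83 = 138.17 → 138
  B: 219 + 0.91×(128−219) = 219 − 82.81 = 136.19 → 136
rgb(130, 138, 136) = #828A88.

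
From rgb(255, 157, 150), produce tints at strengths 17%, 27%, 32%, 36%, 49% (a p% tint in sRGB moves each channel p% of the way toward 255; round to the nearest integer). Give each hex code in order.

#FFAEA8, #FFB7B2, #FFBCB8, #FFC0BC, #FFCDC9

17%: (255→255, 157 + 16.66 = 173.66→174, 150 + 17.85 = 167.85→168) → #FFAEA8
27%: (255→255, 157 + 26.46 = 183.46→183, 150 + 28.35 = 178.35→178) → #FFB7B2
32%: (255→255, 157 + 31.36 = 188.36→188, 150 + 33.6 = 183.6→184) → #FFBCB8
36%: (255→255, 157 + 35.28 = 192.28→192, 150 + 37.8 = 187.8→188) → #FFC0BC
49%: (255→255, 157 + 48.02 = 205.02→205, 150 + 51.45 = 201.45→201) → #FFCDC9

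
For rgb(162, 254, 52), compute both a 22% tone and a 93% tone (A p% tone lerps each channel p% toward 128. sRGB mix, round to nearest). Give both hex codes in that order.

22% tone:
  R: 162 + 0.22×(128−162) = 162 − 7.48 = 154.52 → 155
  G: 254 − 27.72 = 226.28 → 226
  B: 52 + 16.72 = 68.72 → 69
  → #9be245
93% tone:
  R: 162 + 0.93×(128−162) = 162 − 31.62 = 130.38 → 130
  G: 254 − 117.18 = 136.82 → 137
  B: 52 + 0.93×(128−52) = 52 + 70.68 = 122.68 → 123
  → #82897b

#9be245, #82897b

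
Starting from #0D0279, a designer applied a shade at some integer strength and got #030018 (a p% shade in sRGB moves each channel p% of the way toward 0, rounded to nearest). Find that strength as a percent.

80%

#0D0279 is rgb(13, 2, 121); #030018 is rgb(3, 0, 24).
On the B channel (widest range): 24 ≈ 121 + (p/100)(0 − 121), so p ≈ 100×(24 − 121)/(0 − 121) = -9700/-121 = 80.17.
p = 80 reproduces all three channels after rounding.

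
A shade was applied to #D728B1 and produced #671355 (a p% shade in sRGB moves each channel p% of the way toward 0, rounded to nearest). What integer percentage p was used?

#D728B1 is rgb(215, 40, 177); #671355 is rgb(103, 19, 85).
On the R channel (widest range): 103 ≈ 215 + (p/100)(0 − 215), so p ≈ 100×(103 − 215)/(0 − 215) = -11200/-215 = 52.09.
p = 52 reproduces all three channels after rounding.

52%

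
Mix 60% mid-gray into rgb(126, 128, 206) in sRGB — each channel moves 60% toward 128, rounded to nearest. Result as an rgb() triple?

rgb(127, 128, 159)

Lerp each channel 60% toward 128:
  R: 126 + 0.6×(128−126) = 126 + 1.2 = 127.2 → 127
  G: 128 + 0.6×(128−128) = 128 + 0 = 128 → 128
  B: 206 + 0.6×(128−206) = 206 − 46.8 = 159.2 → 159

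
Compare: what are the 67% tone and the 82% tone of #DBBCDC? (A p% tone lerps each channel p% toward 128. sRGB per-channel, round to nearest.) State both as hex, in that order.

#9E949E, #908B91

#DBBCDC is rgb(219, 188, 220).
67% tone:
  R: 219 + 0.67×(128−219) = 219 − 60.97 = 158.03 → 158
  G: 188 + 0.67×(128−188) = 188 − 40.2 = 147.8 → 148
  B: 220 − 61.64 = 158.36 → 158
  → #9E949E
82% tone:
  R: 219 − 74.62 = 144.38 → 144
  G: 188 + 0.82×(128−188) = 188 − 49.2 = 138.8 → 139
  B: 220 + 0.82×(128−220) = 220 − 75.44 = 144.56 → 145
  → #908B91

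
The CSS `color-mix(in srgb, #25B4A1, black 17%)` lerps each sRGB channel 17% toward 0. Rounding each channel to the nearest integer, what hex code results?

#1F9586

#25B4A1 is rgb(37, 180, 161).
A 17% shade moves each channel 17% toward 0:
  R: 37 − 6.29 = 30.71 → 31
  G: 180 − 30.6 = 149.4 → 149
  B: 161 + 0.17×(0−161) = 161 − 27.37 = 133.63 → 134
rgb(31, 149, 134) = #1F9586.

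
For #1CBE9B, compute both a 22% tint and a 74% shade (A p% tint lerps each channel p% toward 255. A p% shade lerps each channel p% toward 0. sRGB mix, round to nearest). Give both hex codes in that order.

#1CBE9B is rgb(28, 190, 155).
22% tint:
  R: 28 + 49.94 = 77.94 → 78
  G: 190 + 0.22×(255−190) = 190 + 14.3 = 204.3 → 204
  B: 155 + 22 = 177 → 177
  → #4ECCB1
74% shade:
  R: 28 + 0.74×(0−28) = 28 − 20.72 = 7.28 → 7
  G: 190 + 0.74×(0−190) = 190 − 140.6 = 49.4 → 49
  B: 155 + 0.74×(0−155) = 155 − 114.7 = 40.3 → 40
  → #073128

#4ECCB1, #073128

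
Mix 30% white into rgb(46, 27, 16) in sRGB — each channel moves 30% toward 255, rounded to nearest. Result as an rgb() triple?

rgb(109, 95, 88)

Lerp each channel 30% toward 255:
  R: 46 + 0.3×(255−46) = 46 + 62.7 = 108.7 → 109
  G: 27 + 0.3×(255−27) = 27 + 68.4 = 95.4 → 95
  B: 16 + 71.7 = 87.7 → 88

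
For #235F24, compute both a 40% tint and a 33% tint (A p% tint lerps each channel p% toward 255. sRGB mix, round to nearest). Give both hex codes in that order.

#7B9F7C, #6C946C

#235F24 is rgb(35, 95, 36).
40% tint:
  R: 35 + 88 = 123 → 123
  G: 95 + 0.4×(255−95) = 95 + 64 = 159 → 159
  B: 36 + 87.6 = 123.6 → 124
  → #7B9F7C
33% tint:
  R: 35 + 0.33×(255−35) = 35 + 72.6 = 107.6 → 108
  G: 95 + 0.33×(255−95) = 95 + 52.8 = 147.8 → 148
  B: 36 + 72.27 = 108.27 → 108
  → #6C946C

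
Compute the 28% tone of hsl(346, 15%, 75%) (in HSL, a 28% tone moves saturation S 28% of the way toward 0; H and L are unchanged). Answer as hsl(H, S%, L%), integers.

hsl(346, 11%, 75%)

S moves 28% from 15 toward 0: 15 − 4.2 = 10.8 → 11.
H and L are unchanged.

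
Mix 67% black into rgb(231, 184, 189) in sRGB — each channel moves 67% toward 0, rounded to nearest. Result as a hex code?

#4c3d3e

A 67% shade moves each channel 67% toward 0:
  R: 231 + 0.67×(0−231) = 231 − 154.77 = 76.23 → 76
  G: 184 − 123.28 = 60.72 → 61
  B: 189 − 126.63 = 62.37 → 62
rgb(76, 61, 62) = #4c3d3e.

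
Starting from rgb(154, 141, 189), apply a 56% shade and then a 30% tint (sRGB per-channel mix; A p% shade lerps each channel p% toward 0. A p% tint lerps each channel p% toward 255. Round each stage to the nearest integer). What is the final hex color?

#7C7887

A 56% shade moves each channel 56% toward 0:
  R: 154 − 86.24 = 67.76 → 68
  G: 141 − 78.96 = 62.04 → 62
  B: 189 − 105.84 = 83.16 → 83
After the shade: rgb(68, 62, 83) = #443E53.
A 30% tint moves each channel 30% toward 255:
  R: 68 + 0.3×(255−68) = 68 + 56.1 = 124.1 → 124
  G: 62 + 0.3×(255−62) = 62 + 57.9 = 119.9 → 120
  B: 83 + 0.3×(255−83) = 83 + 51.6 = 134.6 → 135
rgb(124, 120, 135) = #7C7887.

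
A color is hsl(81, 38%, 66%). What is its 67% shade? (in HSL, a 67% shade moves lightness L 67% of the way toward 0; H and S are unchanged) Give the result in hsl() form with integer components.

L moves 67% from 66 toward 0: 66 − 44.22 = 21.78 → 22.
H and S are unchanged.

hsl(81, 38%, 22%)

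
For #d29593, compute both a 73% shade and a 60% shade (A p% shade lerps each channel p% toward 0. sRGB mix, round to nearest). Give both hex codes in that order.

#d29593 is rgb(210, 149, 147).
73% shade:
  R: 210 + 0.73×(0−210) = 210 − 153.3 = 56.7 → 57
  G: 149 + 0.73×(0−149) = 149 − 108.77 = 40.23 → 40
  B: 147 + 0.73×(0−147) = 147 − 107.31 = 39.69 → 40
  → #392828
60% shade:
  R: 210 + 0.6×(0−210) = 210 − 126 = 84 → 84
  G: 149 − 89.4 = 59.6 → 60
  B: 147 + 0.6×(0−147) = 147 − 88.2 = 58.8 → 59
  → #543c3b

#392828, #543c3b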